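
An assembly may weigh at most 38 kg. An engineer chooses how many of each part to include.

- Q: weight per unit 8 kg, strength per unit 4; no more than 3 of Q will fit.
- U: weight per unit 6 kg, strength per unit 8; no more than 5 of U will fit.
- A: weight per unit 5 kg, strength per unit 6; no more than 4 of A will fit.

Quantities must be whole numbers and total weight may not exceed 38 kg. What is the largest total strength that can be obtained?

48

This is a bounded integer knapsack.
3×U and 4×A: weight 38 ≤ 38, strength 3·8 + 4·6 = 48.
5×U and 1×A: weight 35 ≤ 38, strength 5·8 + 1·6 = 46.
Best is 48.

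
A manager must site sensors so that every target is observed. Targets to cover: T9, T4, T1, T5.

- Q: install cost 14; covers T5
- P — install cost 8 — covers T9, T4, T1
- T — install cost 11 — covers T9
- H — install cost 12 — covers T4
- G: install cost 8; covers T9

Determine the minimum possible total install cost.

22

Choose Q and P: together they cover T9, T4, T1, T5 — every target.
Total install cost: 14 + 8 = 22.
No cover costs less than 22.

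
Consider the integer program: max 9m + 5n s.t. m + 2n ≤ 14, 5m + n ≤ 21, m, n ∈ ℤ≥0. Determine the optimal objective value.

52

The continuous relaxation peaks at (3.11, 5.44) with value 55.22; rounding to a feasible lattice point costs some objective.
(m,n)=(3,5): 1·3+2·5=13≤14, 5·3+1·5=20≤21, objective 52.
(m,n)=(2,6): 1·2+2·6=14≤14, 5·2+1·6=16≤21, objective 48.
(m,n)=(3,4): 1·3+2·4=11≤14, 5·3+1·4=19≤21, objective 47.
(m,n)=(2,5): 1·2+2·5=12≤14, 5·2+1·5=15≤21, objective 43.
The best lattice point is (3,5), giving 52.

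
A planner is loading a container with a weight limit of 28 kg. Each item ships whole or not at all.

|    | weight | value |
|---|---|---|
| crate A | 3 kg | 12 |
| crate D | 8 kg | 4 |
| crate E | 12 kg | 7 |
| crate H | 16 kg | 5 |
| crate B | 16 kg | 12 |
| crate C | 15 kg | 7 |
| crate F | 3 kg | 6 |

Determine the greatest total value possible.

30

This is an integer program with binary decision variables.
crate A + crate D + crate E + crate F: weight 3 + 8 + 12 + 3 = 26 ≤ 28, value 12 + 4 + 7 + 6 = 29.
crate A + crate B + crate F: weight 3 + 16 + 3 = 22 ≤ 28, value 12 + 12 + 6 = 30.
crate A + crate D + crate B: weight 3 + 8 + 16 = 27 ≤ 28, value 12 + 4 + 12 = 28.
Best is crate A, crate B, and crate F with total value 30.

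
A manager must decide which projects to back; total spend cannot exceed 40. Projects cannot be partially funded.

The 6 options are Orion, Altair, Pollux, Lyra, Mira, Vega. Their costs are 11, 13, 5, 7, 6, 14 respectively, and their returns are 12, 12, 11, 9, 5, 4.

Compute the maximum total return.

44

Orion + Altair + Pollux + Lyra: cost 11 + 13 + 5 + 7 = 36 ≤ 40, return 12 + 12 + 11 + 9 = 44.
Orion + Altair + Lyra + Mira: cost 11 + 13 + 7 + 6 = 37 ≤ 40, return 12 + 12 + 9 + 5 = 38.
Orion + Altair + Pollux + Mira: cost 11 + 13 + 5 + 6 = 35 ≤ 40, return 12 + 12 + 11 + 5 = 40.
Best is Orion, Altair, Pollux, and Lyra with total return 44.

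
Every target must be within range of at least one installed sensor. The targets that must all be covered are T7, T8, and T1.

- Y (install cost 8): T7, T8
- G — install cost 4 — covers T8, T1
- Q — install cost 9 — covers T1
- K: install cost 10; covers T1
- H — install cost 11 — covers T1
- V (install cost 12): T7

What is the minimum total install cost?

12

Choose Y and G: together they cover T7, T8, T1 — every target.
Total install cost: 8 + 4 = 12.
No cover costs less than 12.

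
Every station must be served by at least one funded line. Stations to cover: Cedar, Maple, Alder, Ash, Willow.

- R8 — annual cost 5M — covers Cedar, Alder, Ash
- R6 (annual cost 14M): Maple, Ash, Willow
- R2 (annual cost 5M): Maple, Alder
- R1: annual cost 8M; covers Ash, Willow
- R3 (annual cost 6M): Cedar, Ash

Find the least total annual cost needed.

This is an integer covering problem.
Choose R8, R2, and R1: together they cover Cedar, Maple, Alder, Ash, Willow — every station.
Total annual cost: 5 + 5 + 8 = 18.
No cover costs less than 18.

18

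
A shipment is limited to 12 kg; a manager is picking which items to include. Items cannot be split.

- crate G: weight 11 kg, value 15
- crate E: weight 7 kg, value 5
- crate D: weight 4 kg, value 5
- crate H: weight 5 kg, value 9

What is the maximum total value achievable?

Allowing fractional choices, the relaxed optimum would be about 18.5, but items are indivisible.
crate D + crate H: weight 4 + 5 = 9 ≤ 12, value 5 + 9 = 14.
crate E + crate H: weight 7 + 5 = 12 ≤ 12, value 5 + 9 = 14.
crate G: weight 11 ≤ 12, value 15.
Best is crate G with total value 15.

15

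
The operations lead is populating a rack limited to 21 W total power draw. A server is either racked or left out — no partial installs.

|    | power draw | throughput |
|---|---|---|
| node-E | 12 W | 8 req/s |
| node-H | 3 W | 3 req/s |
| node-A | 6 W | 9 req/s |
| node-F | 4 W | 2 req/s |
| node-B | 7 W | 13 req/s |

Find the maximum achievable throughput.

27

Treat it as a binary knapsack problem.
Allowing fractional choices, the relaxed optimum would be about 28.3, but servers are indivisible.
node-H + node-A + node-F + node-B: power draw 3 + 6 + 4 + 7 = 20 ≤ 21, throughput 3 + 9 + 2 + 13 = 27.
node-A + node-F + node-B: power draw 6 + 4 + 7 = 17 ≤ 21, throughput 9 + 2 + 13 = 24.
node-H + node-A + node-B: power draw 3 + 6 + 7 = 16 ≤ 21, throughput 3 + 9 + 13 = 25.
Best is node-H, node-A, node-F, and node-B with total throughput 27.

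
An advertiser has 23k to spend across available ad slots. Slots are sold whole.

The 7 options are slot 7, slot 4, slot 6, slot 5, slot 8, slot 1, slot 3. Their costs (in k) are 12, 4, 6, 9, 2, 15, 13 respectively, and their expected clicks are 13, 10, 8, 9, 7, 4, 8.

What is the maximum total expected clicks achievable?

34

Treat it as a binary knapsack problem.
Allowing fractional choices, the relaxed optimum would be about 36.9, but ad slots are indivisible.
slot 4 + slot 6 + slot 5 + slot 8: cost 4 + 6 + 9 + 2 = 21 ≤ 23, expected clicks 10 + 8 + 9 + 7 = 34.
slot 7 + slot 4 + slot 8: cost 12 + 4 + 2 = 18 ≤ 23, expected clicks 13 + 10 + 7 = 30.
slot 7 + slot 4 + slot 6: cost 12 + 4 + 6 = 22 ≤ 23, expected clicks 13 + 10 + 8 = 31.
Best is slot 4, slot 6, slot 5, and slot 8 with total expected clicks 34.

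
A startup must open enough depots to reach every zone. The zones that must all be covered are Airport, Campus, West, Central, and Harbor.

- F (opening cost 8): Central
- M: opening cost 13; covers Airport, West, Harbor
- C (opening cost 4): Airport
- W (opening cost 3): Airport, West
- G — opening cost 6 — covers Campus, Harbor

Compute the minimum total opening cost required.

Choose F, W, and G: together they cover Airport, Campus, West, Central, Harbor — every zone.
Total opening cost: 8 + 3 + 6 = 17.

17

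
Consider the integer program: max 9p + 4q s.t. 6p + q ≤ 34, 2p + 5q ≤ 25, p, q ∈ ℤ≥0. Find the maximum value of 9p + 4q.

(p,q)=(5,3): 6·5+1·3=33≤34, 2·5+5·3=25≤25, objective 57.
(p,q)=(5,2): 6·5+1·2=32≤34, 2·5+5·2=20≤25, objective 53.
The best lattice point is (5,3), giving 57.

57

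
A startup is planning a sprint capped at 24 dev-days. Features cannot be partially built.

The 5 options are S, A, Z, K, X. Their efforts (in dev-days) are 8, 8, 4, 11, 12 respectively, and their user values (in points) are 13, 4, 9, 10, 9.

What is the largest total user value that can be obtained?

Allowing fractional choices, the relaxed optimum would be about 32.8, but features are indivisible.
S + Z + X: effort 8 + 4 + 12 = 24 ≤ 24, user value 13 + 9 + 9 = 31.
S + Z + K: effort 8 + 4 + 11 = 23 ≤ 24, user value 13 + 9 + 10 = 32.
Best is S, Z, and K with total user value 32.

32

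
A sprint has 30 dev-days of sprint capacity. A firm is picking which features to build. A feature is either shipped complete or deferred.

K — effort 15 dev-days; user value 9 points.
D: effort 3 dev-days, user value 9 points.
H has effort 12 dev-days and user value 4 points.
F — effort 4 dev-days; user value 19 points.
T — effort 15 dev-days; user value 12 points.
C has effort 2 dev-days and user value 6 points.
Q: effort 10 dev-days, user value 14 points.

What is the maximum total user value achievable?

This is an integer program with binary decision variables.
Allowing fractional choices, the relaxed optimum would be about 56.8, but features are indivisible.
D + H + F + Q: effort 3 + 12 + 4 + 10 = 29 ≤ 30, user value 9 + 4 + 19 + 14 = 46.
D + F + C + Q: effort 3 + 4 + 2 + 10 = 19 ≤ 30, user value 9 + 19 + 6 + 14 = 48.
D + F + T + C: effort 3 + 4 + 15 + 2 = 24 ≤ 30, user value 9 + 19 + 12 + 6 = 46.
Best is D, F, C, and Q with total user value 48.

48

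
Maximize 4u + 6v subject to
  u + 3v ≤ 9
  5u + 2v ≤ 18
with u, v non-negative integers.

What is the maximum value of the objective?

The continuous relaxation peaks at (2.77, 2.08) with value 23.54; rounding to a feasible lattice point costs some objective.
(u,v)=(2,2) is feasible, giving 20.
(u,v)=(3,1) is feasible, giving 18.
(u,v)=(1,2) is feasible, giving 16.
The best lattice point is (2,2), giving 20.

20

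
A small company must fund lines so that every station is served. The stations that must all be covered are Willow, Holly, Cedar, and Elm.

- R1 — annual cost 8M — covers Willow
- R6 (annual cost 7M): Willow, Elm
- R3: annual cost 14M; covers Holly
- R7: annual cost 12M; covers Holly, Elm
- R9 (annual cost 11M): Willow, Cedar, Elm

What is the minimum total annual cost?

23

This is an integer covering problem.
The greedy cost-per-new-station heuristic would pick R6, R9, and R7 for 30, but a cheaper cover exists.
Choose R7 and R9: together they cover Willow, Holly, Cedar, Elm — every station.
Total annual cost: 12 + 11 = 23.
No cover costs less than 23.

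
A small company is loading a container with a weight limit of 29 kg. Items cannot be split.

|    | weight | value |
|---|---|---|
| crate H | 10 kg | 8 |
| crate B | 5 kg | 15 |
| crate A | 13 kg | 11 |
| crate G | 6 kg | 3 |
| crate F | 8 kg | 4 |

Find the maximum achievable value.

34

Take crate H, crate B, and crate A: weight 10 + 5 + 13 = 28 ≤ 29, value 8 + 15 + 11 = 34.
No other feasible combination does better.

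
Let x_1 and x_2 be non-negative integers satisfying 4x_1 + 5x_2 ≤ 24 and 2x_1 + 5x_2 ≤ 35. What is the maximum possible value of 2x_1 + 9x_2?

38

(x_1,x_2)=(1,4): 4·1+5·4=24≤24, 2·1+5·4=22≤35, objective 38.
(x_1,x_2)=(0,4): 4·0+5·4=20≤24, 2·0+5·4=20≤35, objective 36.
(x_1,x_2)=(2,3): 4·2+5·3=23≤24, 2·2+5·3=19≤35, objective 31.
(x_1,x_2)=(1,3): 4·1+5·3=19≤24, 2·1+5·3=17≤35, objective 29.
The best lattice point is (1,4), giving 38.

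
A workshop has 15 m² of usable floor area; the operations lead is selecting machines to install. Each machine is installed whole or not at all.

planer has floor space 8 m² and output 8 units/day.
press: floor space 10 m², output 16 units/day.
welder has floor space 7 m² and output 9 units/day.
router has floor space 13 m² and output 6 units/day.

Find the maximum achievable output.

This is a 0-1 knapsack instance.
Allowing fractional choices, the relaxed optimum would be about 22.4, but machines are indivisible.
press: floor space 10 ≤ 15, output 16.
planer + welder: floor space 8 + 7 = 15 ≤ 15, output 8 + 9 = 17.
welder: floor space 7 ≤ 15, output 9.
Best is planer and welder with total output 17.

17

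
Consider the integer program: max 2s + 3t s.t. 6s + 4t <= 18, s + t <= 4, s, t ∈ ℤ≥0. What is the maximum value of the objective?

12

(s,t)=(0,4): 6·0+4·4=16≤18, 1·0+1·4=4≤4, objective 12.
(s,t)=(1,3): 6·1+4·3=18≤18, 1·1+1·3=4≤4, objective 11.
(s,t)=(0,3): 6·0+4·3=12≤18, 1·0+1·3=3≤4, objective 9.
No feasible integer point exceeds 12.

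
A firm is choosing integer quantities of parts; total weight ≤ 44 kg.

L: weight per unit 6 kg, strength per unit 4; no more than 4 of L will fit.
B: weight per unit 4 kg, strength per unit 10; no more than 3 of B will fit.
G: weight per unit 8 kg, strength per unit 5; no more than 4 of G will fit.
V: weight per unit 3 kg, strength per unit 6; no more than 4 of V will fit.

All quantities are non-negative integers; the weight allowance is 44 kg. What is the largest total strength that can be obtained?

67

2×L, 3×B, 1×G, and 4×V: weight 44 ≤ 44, strength 2·4 + 3·10 + 1·5 + 4·6 = 67.
3×L, 3×B, and 4×V: weight 42 ≤ 44, strength 3·4 + 3·10 + 4·6 = 66.
Best is 67.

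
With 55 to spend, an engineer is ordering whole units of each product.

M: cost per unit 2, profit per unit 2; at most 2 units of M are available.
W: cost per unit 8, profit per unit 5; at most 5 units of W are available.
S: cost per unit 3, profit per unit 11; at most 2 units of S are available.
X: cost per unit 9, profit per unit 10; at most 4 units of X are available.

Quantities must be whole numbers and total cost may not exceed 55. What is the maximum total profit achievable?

71

2×M, 1×W, 2×S, and 4×X: cost 54 ≤ 55, profit 2·2 + 1·5 + 2·11 + 4·10 = 71.
1×M, 1×W, 2×S, and 4×X: cost 52 ≤ 55, profit 1·2 + 1·5 + 2·11 + 4·10 = 69.
Best is 71.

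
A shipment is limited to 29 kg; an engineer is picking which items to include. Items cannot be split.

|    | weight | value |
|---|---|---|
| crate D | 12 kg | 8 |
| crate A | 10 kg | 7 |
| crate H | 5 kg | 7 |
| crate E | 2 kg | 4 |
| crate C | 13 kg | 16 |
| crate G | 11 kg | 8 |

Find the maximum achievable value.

crate H + crate C + crate G: weight 5 + 13 + 11 = 29 ≤ 29, value 7 + 16 + 8 = 31.
crate A + crate H + crate C: weight 10 + 5 + 13 = 28 ≤ 29, value 7 + 7 + 16 = 30.
Best is crate H, crate C, and crate G with total value 31.

31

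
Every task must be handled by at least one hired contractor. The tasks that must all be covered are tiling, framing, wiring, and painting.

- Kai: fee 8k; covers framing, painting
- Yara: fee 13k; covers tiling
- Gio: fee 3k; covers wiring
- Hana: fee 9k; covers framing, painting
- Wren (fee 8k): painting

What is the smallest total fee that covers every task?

Choose Kai, Yara, and Gio: together they cover tiling, framing, wiring, painting — every task.
Total fee: 8 + 13 + 3 = 24.
No cover costs less than 24.

24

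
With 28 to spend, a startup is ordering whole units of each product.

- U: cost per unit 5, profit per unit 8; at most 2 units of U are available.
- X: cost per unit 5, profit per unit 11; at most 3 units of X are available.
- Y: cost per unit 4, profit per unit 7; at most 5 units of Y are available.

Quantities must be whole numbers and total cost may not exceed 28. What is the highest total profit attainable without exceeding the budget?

X has the best ratio (11/5); taking only X gives at most 3×11 = 33 (stopped by the supply cap of 3).
Mixing does better — 1×U, 3×X, and 2×Y: cost 28 ≤ 28, profit 1·8 + 3·11 + 2·7 = 55.

55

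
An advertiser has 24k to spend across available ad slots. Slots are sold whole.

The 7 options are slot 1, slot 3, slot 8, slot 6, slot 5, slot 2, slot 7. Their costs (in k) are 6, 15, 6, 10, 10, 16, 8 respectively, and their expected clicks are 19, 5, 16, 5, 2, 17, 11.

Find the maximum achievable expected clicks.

Treat it as a binary knapsack problem.
Take slot 1, slot 8, and slot 7: cost 6 + 6 + 8 = 20 ≤ 24, expected clicks 19 + 16 + 11 = 46.
No other feasible combination does better.

46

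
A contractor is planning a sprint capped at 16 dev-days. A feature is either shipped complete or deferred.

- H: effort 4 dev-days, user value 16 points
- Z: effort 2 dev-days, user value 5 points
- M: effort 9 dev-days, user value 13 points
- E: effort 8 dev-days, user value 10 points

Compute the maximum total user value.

34

H + Z + E: effort 4 + 2 + 8 = 14 ≤ 16, user value 16 + 5 + 10 = 31.
H + Z + M: effort 4 + 2 + 9 = 15 ≤ 16, user value 16 + 5 + 13 = 34.
Best is H, Z, and M with total user value 34.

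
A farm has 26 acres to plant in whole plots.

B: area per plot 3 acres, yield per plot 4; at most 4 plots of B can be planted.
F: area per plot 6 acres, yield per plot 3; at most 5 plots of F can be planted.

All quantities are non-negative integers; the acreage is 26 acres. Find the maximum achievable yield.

22

B has the best ratio (4/3); taking only B gives at most 4×4 = 16 (stopped by the supply cap of 4).
Mixing does better — 4×B and 2×F: area 24 ≤ 26, yield 4·4 + 2·3 = 22.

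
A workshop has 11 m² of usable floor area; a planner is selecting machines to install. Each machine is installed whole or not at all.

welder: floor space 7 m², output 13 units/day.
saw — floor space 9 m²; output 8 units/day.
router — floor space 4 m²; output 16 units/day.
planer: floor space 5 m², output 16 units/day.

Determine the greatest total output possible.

welder + router: floor space 7 + 4 = 11 ≤ 11, output 13 + 16 = 29.
router + planer: floor space 4 + 5 = 9 ≤ 11, output 16 + 16 = 32.
router: floor space 4 ≤ 11, output 16.
Best is router and planer with total output 32.

32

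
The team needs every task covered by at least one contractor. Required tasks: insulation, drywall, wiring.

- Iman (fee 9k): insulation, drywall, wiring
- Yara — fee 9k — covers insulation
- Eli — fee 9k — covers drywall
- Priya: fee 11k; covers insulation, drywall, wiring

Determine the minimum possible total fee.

This is a weighted set-cover instance.
Iman alone covers insulation, drywall, wiring — every task.
Total fee: 9.

9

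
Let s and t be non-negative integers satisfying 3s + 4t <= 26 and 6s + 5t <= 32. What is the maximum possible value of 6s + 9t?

54

(s,t)=(0,6): 3·0+4·6=24≤26, 6·0+5·6=30≤32, objective 54.
(s,t)=(1,5): 3·1+4·5=23≤26, 6·1+5·5=31≤32, objective 51.
(s,t)=(0,5): 3·0+4·5=20≤26, 6·0+5·5=25≤32, objective 45.
The best lattice point is (0,6), giving 54.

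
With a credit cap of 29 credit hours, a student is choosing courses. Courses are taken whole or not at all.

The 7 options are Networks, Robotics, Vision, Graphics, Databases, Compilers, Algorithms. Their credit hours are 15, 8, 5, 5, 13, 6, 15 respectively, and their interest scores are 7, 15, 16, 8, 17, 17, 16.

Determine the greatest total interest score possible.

Vision + Graphics + Databases + Compilers: credit hours 5 + 5 + 13 + 6 = 29 ≤ 29, interest score 16 + 8 + 17 + 17 = 58.
Vision + Databases + Compilers: credit hours 5 + 13 + 6 = 24 ≤ 29, interest score 16 + 17 + 17 = 50.
Robotics + Vision + Graphics + Compilers: credit hours 8 + 5 + 5 + 6 = 24 ≤ 29, interest score 15 + 16 + 8 + 17 = 56.
Best is Vision, Graphics, Databases, and Compilers with total interest score 58.

58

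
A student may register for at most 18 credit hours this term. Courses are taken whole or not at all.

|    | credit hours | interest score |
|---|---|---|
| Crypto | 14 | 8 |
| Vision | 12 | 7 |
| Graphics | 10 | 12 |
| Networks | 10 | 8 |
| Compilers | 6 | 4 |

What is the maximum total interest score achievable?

16

Graphics + Compilers: credit hours 10 + 6 = 16 ≤ 18, interest score 12 + 4 = 16.
Graphics: credit hours 10 ≤ 18, interest score 12.
Best is Graphics and Compilers with total interest score 16.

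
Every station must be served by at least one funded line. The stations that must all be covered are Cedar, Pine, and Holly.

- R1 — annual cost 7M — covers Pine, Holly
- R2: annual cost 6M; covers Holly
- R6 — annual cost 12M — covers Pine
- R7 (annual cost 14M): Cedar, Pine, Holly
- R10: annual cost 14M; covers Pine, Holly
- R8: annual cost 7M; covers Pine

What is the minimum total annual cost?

This is a weighted set-cover instance.
The greedy cost-per-new-station heuristic would pick R1 and R7 for 21, but a cheaper cover exists.
R7 alone covers Cedar, Pine, Holly — every station.
Total annual cost: 14.
No cover costs less than 14.

14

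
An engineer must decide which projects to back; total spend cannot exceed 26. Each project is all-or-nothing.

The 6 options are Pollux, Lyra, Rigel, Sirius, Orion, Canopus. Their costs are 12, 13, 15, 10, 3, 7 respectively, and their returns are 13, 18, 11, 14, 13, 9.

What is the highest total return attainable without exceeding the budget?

45

This is an integer program with binary decision variables.
Take Lyra, Sirius, and Orion: cost 13 + 10 + 3 = 26 ≤ 26, return 18 + 14 + 13 = 45.
No other feasible combination does better.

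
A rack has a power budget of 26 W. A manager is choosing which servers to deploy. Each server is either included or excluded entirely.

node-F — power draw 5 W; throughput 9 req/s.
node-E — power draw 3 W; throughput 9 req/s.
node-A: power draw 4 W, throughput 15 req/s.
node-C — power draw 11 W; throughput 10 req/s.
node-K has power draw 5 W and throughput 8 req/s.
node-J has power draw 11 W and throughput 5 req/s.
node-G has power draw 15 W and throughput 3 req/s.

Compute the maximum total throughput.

This is a 0-1 knapsack instance.
Allowing fractional choices, the relaxed optimum would be about 49.2, but servers are indivisible.
node-F + node-A + node-C + node-K: power draw 5 + 4 + 11 + 5 = 25 ≤ 26, throughput 9 + 15 + 10 + 8 = 42.
node-F + node-E + node-A + node-C: power draw 5 + 3 + 4 + 11 = 23 ≤ 26, throughput 9 + 9 + 15 + 10 = 43.
node-E + node-A + node-C + node-K: power draw 3 + 4 + 11 + 5 = 23 ≤ 26, throughput 9 + 15 + 10 + 8 = 42.
Best is node-F, node-E, node-A, and node-C with total throughput 43.

43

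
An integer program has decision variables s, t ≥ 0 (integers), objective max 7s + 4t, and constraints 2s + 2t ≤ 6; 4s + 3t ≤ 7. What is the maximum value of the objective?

11

The continuous relaxation peaks at (1.75, 0) with value 12.25; rounding to a feasible lattice point costs some objective.
(s,t)=(1,1): 2·1+2·1=4≤6, 4·1+3·1=7≤7, objective 11.
(s,t)=(0,2): 2·0+2·2=4≤6, 4·0+3·2=6≤7, objective 8.
(s,t)=(1,0): 2·1+2·0=2≤6, 4·1+3·0=4≤7, objective 7.
(s,t)=(0,1): 2·0+2·1=2≤6, 4·0+3·1=3≤7, objective 4.
No feasible integer point exceeds 11.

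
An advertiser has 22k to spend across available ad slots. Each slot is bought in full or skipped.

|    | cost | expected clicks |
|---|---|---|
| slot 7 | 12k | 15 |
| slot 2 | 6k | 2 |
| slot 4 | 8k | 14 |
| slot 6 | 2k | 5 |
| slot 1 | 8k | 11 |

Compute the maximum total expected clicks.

34

This is a 0-1 knapsack instance.
Allowing fractional choices, the relaxed optimum would be about 35.0, but ad slots are indivisible.
slot 7 + slot 4 + slot 6: cost 12 + 8 + 2 = 22 ≤ 22, expected clicks 15 + 14 + 5 = 34.
slot 7 + slot 6 + slot 1: cost 12 + 2 + 8 = 22 ≤ 22, expected clicks 15 + 5 + 11 = 31.
slot 4 + slot 6 + slot 1: cost 8 + 2 + 8 = 18 ≤ 22, expected clicks 14 + 5 + 11 = 30.
Best is slot 7, slot 4, and slot 6 with total expected clicks 34.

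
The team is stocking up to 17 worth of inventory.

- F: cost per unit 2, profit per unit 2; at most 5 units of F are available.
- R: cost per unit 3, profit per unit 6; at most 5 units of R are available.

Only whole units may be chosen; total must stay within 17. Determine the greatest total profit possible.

R has the best ratio (6/3); taking only R gives at most 5×6 = 30 (stopped by the cost limit).
Mixing does better — 1×F and 5×R: cost 17 ≤ 17, profit 1·2 + 5·6 = 32.

32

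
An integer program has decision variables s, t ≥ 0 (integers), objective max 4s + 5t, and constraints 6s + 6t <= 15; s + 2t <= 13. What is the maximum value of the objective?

The continuous relaxation peaks at (0, 2.5) with value 12.50; rounding to a feasible lattice point costs some objective.
(s,t)=(0,2): 6·0+6·2=12≤15, 1·0+2·2=4≤13, objective 10.
(s,t)=(1,1): 6·1+6·1=12≤15, 1·1+2·1=3≤13, objective 9.
(s,t)=(0,1): 6·0+6·1=6≤15, 1·0+2·1=2≤13, objective 5.
The best lattice point is (0,2), giving 10.

10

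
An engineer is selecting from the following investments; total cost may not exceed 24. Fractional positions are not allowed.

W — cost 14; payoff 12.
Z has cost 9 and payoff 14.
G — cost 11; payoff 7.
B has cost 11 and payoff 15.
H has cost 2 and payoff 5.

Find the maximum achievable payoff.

34

Take Z, B, and H: cost 9 + 11 + 2 = 22 ≤ 24, payoff 14 + 15 + 5 = 34.
No other feasible combination does better.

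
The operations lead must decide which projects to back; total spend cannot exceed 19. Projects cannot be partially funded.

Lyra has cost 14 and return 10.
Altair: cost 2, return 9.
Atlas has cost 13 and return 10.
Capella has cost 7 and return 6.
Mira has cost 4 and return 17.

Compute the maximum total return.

This is an integer program with binary decision variables.
Take Altair, Atlas, and Mira: cost 2 + 13 + 4 = 19 ≤ 19, return 9 + 10 + 17 = 36.
No other feasible combination does better.

36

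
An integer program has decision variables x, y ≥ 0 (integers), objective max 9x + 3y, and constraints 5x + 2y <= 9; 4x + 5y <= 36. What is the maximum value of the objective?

Relaxing integrality, the LP optimum is 16.20 at (x,y) = (1.8, 0), which is not an integer point.
(x,y)=(1,2): 5·1+2·2=9≤9, 4·1+5·2=14≤36, objective 15.
(x,y)=(1,1): 5·1+2·1=7≤9, 4·1+5·1=9≤36, objective 12.
(x,y)=(0,3): 5·0+2·3=6≤9, 4·0+5·3=15≤36, objective 9.
No feasible integer point exceeds 15.

15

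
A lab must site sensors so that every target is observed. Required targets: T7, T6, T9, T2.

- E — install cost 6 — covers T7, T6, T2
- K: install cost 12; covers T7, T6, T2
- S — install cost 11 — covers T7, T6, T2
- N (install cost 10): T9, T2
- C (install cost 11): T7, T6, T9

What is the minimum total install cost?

16

Choose E and N: together they cover T7, T6, T9, T2 — every target.
Total install cost: 6 + 10 = 16.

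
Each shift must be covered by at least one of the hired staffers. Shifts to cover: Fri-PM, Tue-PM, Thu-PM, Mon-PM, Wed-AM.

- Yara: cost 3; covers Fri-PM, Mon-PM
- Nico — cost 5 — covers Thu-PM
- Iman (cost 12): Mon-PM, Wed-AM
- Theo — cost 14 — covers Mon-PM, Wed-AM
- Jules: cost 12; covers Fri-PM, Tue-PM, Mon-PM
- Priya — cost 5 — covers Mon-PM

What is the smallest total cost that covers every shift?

The greedy cost-per-new-shift heuristic would pick Yara, Nico, Iman, and Jules for 32, but a cheaper cover exists.
Choose Nico, Iman, and Jules: together they cover Fri-PM, Tue-PM, Thu-PM, Mon-PM, Wed-AM — every shift.
Total cost: 5 + 12 + 12 = 29.
No cover costs less than 29.

29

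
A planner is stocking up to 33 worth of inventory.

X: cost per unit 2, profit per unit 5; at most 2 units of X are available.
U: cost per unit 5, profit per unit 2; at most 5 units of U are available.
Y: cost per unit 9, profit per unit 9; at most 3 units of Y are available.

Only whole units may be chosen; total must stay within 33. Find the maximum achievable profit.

2×X and 3×Y: cost 31 ≤ 33, profit 2·5 + 3·9 = 37.
1×X and 3×Y: cost 29 ≤ 33, profit 1·5 + 3·9 = 32.
Best is 37.

37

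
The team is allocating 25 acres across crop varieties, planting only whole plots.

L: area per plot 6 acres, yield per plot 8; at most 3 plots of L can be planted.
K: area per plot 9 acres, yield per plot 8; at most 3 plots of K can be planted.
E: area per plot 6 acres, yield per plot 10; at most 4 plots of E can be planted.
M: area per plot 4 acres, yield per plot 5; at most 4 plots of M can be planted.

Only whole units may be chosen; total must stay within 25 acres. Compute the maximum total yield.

40

Take 4×E: area 24 ≤ 25, yield 4·10 = 40.
E has the best ratio (10/6) and is taken to its limit of 4; remaining capacity is filled optimally with the others.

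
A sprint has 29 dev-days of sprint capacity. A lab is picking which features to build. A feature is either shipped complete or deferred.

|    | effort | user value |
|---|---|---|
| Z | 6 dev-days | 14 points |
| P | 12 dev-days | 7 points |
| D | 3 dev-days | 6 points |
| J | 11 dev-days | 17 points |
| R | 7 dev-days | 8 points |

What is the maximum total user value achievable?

Allowing fractional choices, the relaxed optimum would be about 46.2, but features are indivisible.
Z + J + R: effort 6 + 11 + 7 = 24 ≤ 29, user value 14 + 17 + 8 = 39.
Z + P + J: effort 6 + 12 + 11 = 29 ≤ 29, user value 14 + 7 + 17 = 38.
Z + D + J + R: effort 6 + 3 + 11 + 7 = 27 ≤ 29, user value 14 + 6 + 17 + 8 = 45.
Best is Z, D, J, and R with total user value 45.

45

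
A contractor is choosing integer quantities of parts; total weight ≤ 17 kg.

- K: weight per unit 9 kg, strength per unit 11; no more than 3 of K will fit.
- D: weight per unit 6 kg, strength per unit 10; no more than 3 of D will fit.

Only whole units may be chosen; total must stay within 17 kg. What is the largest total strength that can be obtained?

2×D: weight 12 ≤ 17, strength 2·10 = 20.
1×K and 1×D: weight 15 ≤ 17, strength 1·11 + 1·10 = 21.
Best is 21.

21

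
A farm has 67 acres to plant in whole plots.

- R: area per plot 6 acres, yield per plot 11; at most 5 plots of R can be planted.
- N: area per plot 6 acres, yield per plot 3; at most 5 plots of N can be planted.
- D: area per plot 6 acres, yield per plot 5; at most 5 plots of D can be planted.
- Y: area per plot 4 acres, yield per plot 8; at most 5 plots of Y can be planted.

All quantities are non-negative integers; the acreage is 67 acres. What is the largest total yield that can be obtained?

Take 5×R, 2×D, and 5×Y: area 62 ≤ 67, yield 5·11 + 2·5 + 5·8 = 105.
Y has the best ratio (8/4) and is taken to its limit of 5; remaining capacity is filled optimally with the others.

105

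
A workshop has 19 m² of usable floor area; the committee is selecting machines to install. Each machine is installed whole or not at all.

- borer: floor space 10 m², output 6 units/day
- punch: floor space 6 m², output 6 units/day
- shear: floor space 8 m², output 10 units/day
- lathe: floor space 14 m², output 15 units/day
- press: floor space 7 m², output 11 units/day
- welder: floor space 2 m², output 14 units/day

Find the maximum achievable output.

35

This is a 0-1 knapsack instance.
shear + press + welder: floor space 8 + 7 + 2 = 17 ≤ 19, output 10 + 11 + 14 = 35.
borer + press + welder: floor space 10 + 7 + 2 = 19 ≤ 19, output 6 + 11 + 14 = 31.
punch + press + welder: floor space 6 + 7 + 2 = 15 ≤ 19, output 6 + 11 + 14 = 31.
Best is shear, press, and welder with total output 35.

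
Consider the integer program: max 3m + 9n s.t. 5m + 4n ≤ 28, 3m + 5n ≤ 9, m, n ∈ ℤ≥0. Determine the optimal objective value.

The continuous relaxation peaks at (0, 1.8) with value 16.20; rounding to a feasible lattice point costs some objective.
(m,n)=(1,1): 5·1+4·1=9≤28, 3·1+5·1=8≤9, objective 12.
(m,n)=(0,1): 5·0+4·1=4≤28, 3·0+5·1=5≤9, objective 9.
(m,n)=(2,0): 5·2+4·0=10≤28, 3·2+5·0=6≤9, objective 6.
Maximum is 12 at (m,n)=(1,1).

12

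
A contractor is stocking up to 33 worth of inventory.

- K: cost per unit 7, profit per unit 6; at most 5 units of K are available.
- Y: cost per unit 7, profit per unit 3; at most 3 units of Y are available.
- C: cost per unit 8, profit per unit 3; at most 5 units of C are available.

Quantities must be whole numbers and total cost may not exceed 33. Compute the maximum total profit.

This is a bounded integer knapsack.
K has the best ratio (6/7); taking only K gives at most 4×6 = 24 (stopped by the cost limit).
Optimal: 4×K: cost 28 ≤ 33, profit 4·6 = 24.

24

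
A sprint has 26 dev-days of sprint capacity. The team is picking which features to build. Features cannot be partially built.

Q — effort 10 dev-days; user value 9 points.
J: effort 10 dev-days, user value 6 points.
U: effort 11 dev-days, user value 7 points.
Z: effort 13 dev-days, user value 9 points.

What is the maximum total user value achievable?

Take Q and Z: effort 10 + 13 = 23 ≤ 26, user value 9 + 9 = 18.
No other feasible combination does better.

18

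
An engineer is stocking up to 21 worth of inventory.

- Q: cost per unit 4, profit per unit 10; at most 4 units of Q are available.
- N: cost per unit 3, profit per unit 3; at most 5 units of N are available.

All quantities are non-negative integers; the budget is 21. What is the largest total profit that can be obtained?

43

Q has the best ratio (10/4); taking only Q gives at most 4×10 = 40 (stopped by the supply cap of 4).
Mixing does better — 4×Q and 1×N: cost 19 ≤ 21, profit 4·10 + 1·3 = 43.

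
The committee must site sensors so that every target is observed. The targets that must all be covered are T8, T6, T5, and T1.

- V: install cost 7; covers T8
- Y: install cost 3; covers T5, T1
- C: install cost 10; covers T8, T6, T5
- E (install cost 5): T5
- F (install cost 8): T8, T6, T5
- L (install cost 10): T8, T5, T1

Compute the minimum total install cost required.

Choose Y and F: together they cover T8, T6, T5, T1 — every target.
Total install cost: 3 + 8 = 11.
No cover costs less than 11.

11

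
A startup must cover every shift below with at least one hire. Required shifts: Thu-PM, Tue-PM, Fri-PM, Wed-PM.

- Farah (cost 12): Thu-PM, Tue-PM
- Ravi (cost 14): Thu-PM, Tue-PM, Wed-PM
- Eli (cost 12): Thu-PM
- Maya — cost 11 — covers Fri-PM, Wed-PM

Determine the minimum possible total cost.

The greedy cost-per-new-shift heuristic would pick Ravi and Maya for 25, but a cheaper cover exists.
Choose Farah and Maya: together they cover Thu-PM, Tue-PM, Fri-PM, Wed-PM — every shift.
Total cost: 12 + 11 = 23.
No cover costs less than 23.

23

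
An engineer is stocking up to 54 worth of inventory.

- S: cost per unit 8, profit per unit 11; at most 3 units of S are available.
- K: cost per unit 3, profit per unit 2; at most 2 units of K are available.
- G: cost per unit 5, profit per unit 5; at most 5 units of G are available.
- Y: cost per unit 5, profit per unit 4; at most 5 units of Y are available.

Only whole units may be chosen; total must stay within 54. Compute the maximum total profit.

62

This is a bounded integer knapsack.
3×S, 5×G, and 1×Y: cost 54 ≤ 54, profit 3·11 + 5·5 + 1·4 = 62.
3×S, 4×G, and 2×Y: cost 54 ≤ 54, profit 3·11 + 4·5 + 2·4 = 61.
Best is 62.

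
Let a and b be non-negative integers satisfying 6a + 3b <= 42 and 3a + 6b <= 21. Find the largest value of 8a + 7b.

56

(a,b)=(7,0): 6·7+3·0=42≤42, 3·7+6·0=21≤21, objective 56.
(a,b)=(6,0): 6·6+3·0=36≤42, 3·6+6·0=18≤21, objective 48.
The best lattice point is (7,0), giving 56.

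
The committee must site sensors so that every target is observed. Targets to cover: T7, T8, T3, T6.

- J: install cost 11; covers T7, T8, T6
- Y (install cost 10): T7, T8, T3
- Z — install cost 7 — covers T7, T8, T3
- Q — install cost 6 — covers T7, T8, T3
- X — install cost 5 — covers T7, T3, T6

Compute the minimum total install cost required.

This is an integer covering problem.
Choose Q and X: together they cover T7, T8, T3, T6 — every target.
Total install cost: 6 + 5 = 11.

11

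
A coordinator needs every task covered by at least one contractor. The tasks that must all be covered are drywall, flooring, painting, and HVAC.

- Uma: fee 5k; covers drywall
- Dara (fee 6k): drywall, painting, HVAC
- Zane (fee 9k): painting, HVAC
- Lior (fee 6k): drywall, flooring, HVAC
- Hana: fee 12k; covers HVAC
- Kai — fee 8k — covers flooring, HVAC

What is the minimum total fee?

12

Choose Dara and Lior: together they cover drywall, flooring, painting, HVAC — every task.
Total fee: 6 + 6 = 12.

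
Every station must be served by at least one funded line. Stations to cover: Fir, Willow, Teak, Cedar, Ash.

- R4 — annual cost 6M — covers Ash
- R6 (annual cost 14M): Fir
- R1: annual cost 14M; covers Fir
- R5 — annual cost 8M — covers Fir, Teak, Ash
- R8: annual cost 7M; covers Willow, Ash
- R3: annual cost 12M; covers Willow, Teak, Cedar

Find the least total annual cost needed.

Choose R5 and R3: together they cover Fir, Willow, Teak, Cedar, Ash — every station.
Total annual cost: 8 + 12 = 20.
No cover costs less than 20.

20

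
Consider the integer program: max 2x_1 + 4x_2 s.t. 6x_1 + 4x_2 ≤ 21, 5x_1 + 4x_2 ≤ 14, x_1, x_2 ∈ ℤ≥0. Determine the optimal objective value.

The continuous relaxation peaks at (0, 3.5) with value 14.00; rounding to a feasible lattice point costs some objective.
(x_1,x_2)=(0,3): 6·0+4·3=12≤21, 5·0+4·3=12≤14, objective 12.
(x_1,x_2)=(1,2): 6·1+4·2=14≤21, 5·1+4·2=13≤14, objective 10.
Maximum is 12 at (x_1,x_2)=(0,3).

12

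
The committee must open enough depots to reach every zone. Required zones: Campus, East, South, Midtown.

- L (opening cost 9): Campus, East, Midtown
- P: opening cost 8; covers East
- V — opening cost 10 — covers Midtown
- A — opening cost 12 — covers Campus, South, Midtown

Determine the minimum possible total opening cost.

This is an integer covering problem.
The greedy cost-per-new-zone heuristic would pick L and A for 21, but a cheaper cover exists.
Choose P and A: together they cover Campus, East, South, Midtown — every zone.
Total opening cost: 8 + 12 = 20.
No cover costs less than 20.

20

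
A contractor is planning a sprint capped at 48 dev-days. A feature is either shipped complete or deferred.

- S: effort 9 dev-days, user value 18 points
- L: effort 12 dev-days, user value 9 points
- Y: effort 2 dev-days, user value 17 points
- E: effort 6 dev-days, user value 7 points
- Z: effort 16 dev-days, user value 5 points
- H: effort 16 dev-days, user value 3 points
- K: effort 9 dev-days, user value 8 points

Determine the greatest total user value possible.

S + L + Y + E + K: effort 9 + 12 + 2 + 6 + 9 = 38 ≤ 48, user value 18 + 9 + 17 + 7 + 8 = 59.
S + L + Y + Z + K: effort 9 + 12 + 2 + 16 + 9 = 48 ≤ 48, user value 18 + 9 + 17 + 5 + 8 = 57.
Best is S, L, Y, E, and K with total user value 59.

59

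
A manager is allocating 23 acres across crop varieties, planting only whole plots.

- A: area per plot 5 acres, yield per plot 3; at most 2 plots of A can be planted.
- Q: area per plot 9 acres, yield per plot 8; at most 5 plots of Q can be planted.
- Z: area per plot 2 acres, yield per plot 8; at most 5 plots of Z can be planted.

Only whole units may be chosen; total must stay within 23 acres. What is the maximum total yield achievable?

This is a bounded integer knapsack.
Z has the best ratio (8/2); taking only Z gives at most 5×8 = 40 (stopped by the supply cap of 5).
Mixing does better — 1×Q and 5×Z: area 19 ≤ 23, yield 1·8 + 5·8 = 48.

48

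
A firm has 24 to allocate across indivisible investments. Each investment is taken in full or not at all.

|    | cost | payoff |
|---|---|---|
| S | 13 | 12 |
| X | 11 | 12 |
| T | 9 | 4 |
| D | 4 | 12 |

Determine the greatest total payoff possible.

Take X, T, and D: cost 11 + 9 + 4 = 24 ≤ 24, payoff 12 + 4 + 12 = 28.
No other feasible combination does better.

28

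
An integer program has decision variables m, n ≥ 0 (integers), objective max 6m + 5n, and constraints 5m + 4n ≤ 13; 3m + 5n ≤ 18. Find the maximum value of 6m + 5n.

16

(m,n)=(1,2): 5·1+4·2=13≤13, 3·1+5·2=13≤18, objective 16.
(m,n)=(0,3): 5·0+4·3=12≤13, 3·0+5·3=15≤18, objective 15.
(m,n)=(1,1): 5·1+4·1=9≤13, 3·1+5·1=8≤18, objective 11.
The best lattice point is (1,2), giving 16.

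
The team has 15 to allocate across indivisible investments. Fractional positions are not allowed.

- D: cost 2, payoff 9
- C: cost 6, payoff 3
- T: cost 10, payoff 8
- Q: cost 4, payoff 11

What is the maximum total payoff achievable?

23

Take D, C, and Q: cost 2 + 6 + 4 = 12 ≤ 15, payoff 9 + 3 + 11 = 23.
No other feasible combination does better.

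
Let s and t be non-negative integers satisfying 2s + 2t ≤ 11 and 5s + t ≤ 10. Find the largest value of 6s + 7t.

The continuous relaxation peaks at (0, 5.5) with value 38.50; rounding to a feasible lattice point costs some objective.
(s,t)=(0,5): 2·0+2·5=10≤11, 5·0+1·5=5≤10, objective 35.
(s,t)=(1,4): 2·1+2·4=10≤11, 5·1+1·4=9≤10, objective 34.
The best lattice point is (0,5), giving 35.

35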